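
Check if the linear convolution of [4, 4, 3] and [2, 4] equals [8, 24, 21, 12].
Recompute linear convolution of [4, 4, 3] and [2, 4]: y[0] = 4×2 = 8; y[1] = 4×4 + 4×2 = 24; y[2] = 4×4 + 3×2 = 22; y[3] = 3×4 = 12 → [8, 24, 22, 12]. Compare to given [8, 24, 21, 12]: they differ at index 2: given 21, correct 22, so answer: No

No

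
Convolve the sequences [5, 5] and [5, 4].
y[0] = 5×5 = 25; y[1] = 5×4 + 5×5 = 45; y[2] = 5×4 = 20

[25, 45, 20]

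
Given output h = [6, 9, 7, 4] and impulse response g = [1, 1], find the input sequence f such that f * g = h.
Deconvolve h=[6, 9, 7, 4] by g=[1, 1]. Since g[0]=1, solve forward: f[0] = h[0] / 1 = 6; f[1] = (h[1] - 6×1) / 1 = 3; f[2] = (h[2] - 3×1) / 1 = 4. So f = [6, 3, 4]. Check by forward convolution: h[0] = 6×1 = 6; h[1] = 6×1 + 3×1 = 9; h[2] = 3×1 + 4×1 = 7; h[3] = 4×1 = 4

[6, 3, 4]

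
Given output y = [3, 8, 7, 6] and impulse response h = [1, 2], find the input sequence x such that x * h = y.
Deconvolve y=[3, 8, 7, 6] by h=[1, 2]. Since h[0]=1, solve forward: x[0] = y[0] / 1 = 3; x[1] = (y[1] - 3×2) / 1 = 2; x[2] = (y[2] - 2×2) / 1 = 3. So x = [3, 2, 3]. Check by forward convolution: y[0] = 3×1 = 3; y[1] = 3×2 + 2×1 = 8; y[2] = 2×2 + 3×1 = 7; y[3] = 3×2 = 6

[3, 2, 3]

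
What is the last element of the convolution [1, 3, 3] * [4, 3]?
Use y[k] = Σ_i a[i]·b[k-i] at k=3. y[3] = 3×3 = 9

9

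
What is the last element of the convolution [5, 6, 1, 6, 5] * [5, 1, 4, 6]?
Use y[k] = Σ_i a[i]·b[k-i] at k=7. y[7] = 5×6 = 30

30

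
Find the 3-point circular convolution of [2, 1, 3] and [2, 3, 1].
Use y[k] = Σ_j u[j]·v[(k-j) mod 3]. y[0] = 2×2 + 1×1 + 3×3 = 14; y[1] = 2×3 + 1×2 + 3×1 = 11; y[2] = 2×1 + 1×3 + 3×2 = 11. Result: [14, 11, 11]

[14, 11, 11]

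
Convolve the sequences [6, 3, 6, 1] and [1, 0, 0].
y[0] = 6×1 = 6; y[1] = 6×0 + 3×1 = 3; y[2] = 6×0 + 3×0 + 6×1 = 6; y[3] = 3×0 + 6×0 + 1×1 = 1; y[4] = 6×0 + 1×0 = 0; y[5] = 1×0 = 0

[6, 3, 6, 1, 0, 0]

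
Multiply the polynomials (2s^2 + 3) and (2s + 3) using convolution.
Ascending coefficients: a = [3, 0, 2], b = [3, 2]. c[0] = 3×3 = 9; c[1] = 3×2 + 0×3 = 6; c[2] = 0×2 + 2×3 = 6; c[3] = 2×2 = 4. Result coefficients: [9, 6, 6, 4] → 4s^3 + 6s^2 + 6s + 9

4s^3 + 6s^2 + 6s + 9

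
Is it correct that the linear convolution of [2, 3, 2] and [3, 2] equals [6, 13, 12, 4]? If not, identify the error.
Recompute linear convolution of [2, 3, 2] and [3, 2]: y[0] = 2×3 = 6; y[1] = 2×2 + 3×3 = 13; y[2] = 3×2 + 2×3 = 12; y[3] = 2×2 = 4 → [6, 13, 12, 4]. Given [6, 13, 12, 4] matches, so answer: Yes

Yes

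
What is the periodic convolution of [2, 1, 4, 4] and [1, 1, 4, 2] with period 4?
Use y[k] = Σ_j x[j]·h[(k-j) mod 4]. y[0] = 2×1 + 1×2 + 4×4 + 4×1 = 24; y[1] = 2×1 + 1×1 + 4×2 + 4×4 = 27; y[2] = 2×4 + 1×1 + 4×1 + 4×2 = 21; y[3] = 2×2 + 1×4 + 4×1 + 4×1 = 16. Result: [24, 27, 21, 16]

[24, 27, 21, 16]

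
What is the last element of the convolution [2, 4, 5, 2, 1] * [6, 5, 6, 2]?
Use y[k] = Σ_i a[i]·b[k-i] at k=7. y[7] = 1×2 = 2

2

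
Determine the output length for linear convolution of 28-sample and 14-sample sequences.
Linear/full convolution length: m + n - 1 = 28 + 14 - 1 = 41

41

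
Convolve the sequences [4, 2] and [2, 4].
y[0] = 4×2 = 8; y[1] = 4×4 + 2×2 = 20; y[2] = 2×4 = 8

[8, 20, 8]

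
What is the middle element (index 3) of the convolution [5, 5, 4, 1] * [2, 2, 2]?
Use y[k] = Σ_i a[i]·b[k-i] at k=3. y[3] = 5×2 + 4×2 + 1×2 = 20

20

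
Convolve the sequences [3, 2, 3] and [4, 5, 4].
y[0] = 3×4 = 12; y[1] = 3×5 + 2×4 = 23; y[2] = 3×4 + 2×5 + 3×4 = 34; y[3] = 2×4 + 3×5 = 23; y[4] = 3×4 = 12

[12, 23, 34, 23, 12]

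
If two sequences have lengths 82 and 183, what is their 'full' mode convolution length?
Linear/full convolution length: m + n - 1 = 82 + 183 - 1 = 264

264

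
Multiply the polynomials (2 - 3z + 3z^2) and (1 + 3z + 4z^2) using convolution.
Ascending coefficients: a = [2, -3, 3], b = [1, 3, 4]. c[0] = 2×1 = 2; c[1] = 2×3 + -3×1 = 3; c[2] = 2×4 + -3×3 + 3×1 = 2; c[3] = -3×4 + 3×3 = -3; c[4] = 3×4 = 12. Result coefficients: [2, 3, 2, -3, 12] → 2 + 3z + 2z^2 - 3z^3 + 12z^4

2 + 3z + 2z^2 - 3z^3 + 12z^4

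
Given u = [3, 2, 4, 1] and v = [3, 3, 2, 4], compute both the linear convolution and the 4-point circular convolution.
Linear: y_lin[0] = 3×3 = 9; y_lin[1] = 3×3 + 2×3 = 15; y_lin[2] = 3×2 + 2×3 + 4×3 = 24; y_lin[3] = 3×4 + 2×2 + 4×3 + 1×3 = 31; y_lin[4] = 2×4 + 4×2 + 1×3 = 19; y_lin[5] = 4×4 + 1×2 = 18; y_lin[6] = 1×4 = 4 → [9, 15, 24, 31, 19, 18, 4]. Circular (length 4): y[0] = 3×3 + 2×4 + 4×2 + 1×3 = 28; y[1] = 3×3 + 2×3 + 4×4 + 1×2 = 33; y[2] = 3×2 + 2×3 + 4×3 + 1×4 = 28; y[3] = 3×4 + 2×2 + 4×3 + 1×3 = 31 → [28, 33, 28, 31]

Linear: [9, 15, 24, 31, 19, 18, 4], Circular: [28, 33, 28, 31]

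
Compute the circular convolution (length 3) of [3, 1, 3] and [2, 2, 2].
Use y[k] = Σ_j u[j]·v[(k-j) mod 3]. y[0] = 3×2 + 1×2 + 3×2 = 14; y[1] = 3×2 + 1×2 + 3×2 = 14; y[2] = 3×2 + 1×2 + 3×2 = 14. Result: [14, 14, 14]

[14, 14, 14]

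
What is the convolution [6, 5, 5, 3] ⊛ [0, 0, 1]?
y[0] = 6×0 = 0; y[1] = 6×0 + 5×0 = 0; y[2] = 6×1 + 5×0 + 5×0 = 6; y[3] = 5×1 + 5×0 + 3×0 = 5; y[4] = 5×1 + 3×0 = 5; y[5] = 3×1 = 3

[0, 0, 6, 5, 5, 3]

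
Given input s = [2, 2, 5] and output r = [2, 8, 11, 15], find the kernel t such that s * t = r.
Output length 4 = len(s) + len(t) - 1 ⇒ len(t) = 2. Solve t forward using t[k] = (r[k] - Σ_{i≥1} s[i]·t[k-i]) / s[0]: t[0] = r[0] / s[0] = 2 / 2 = 1; t[1] = (r[1] - 2×1) / s[0] = (8 - 2×1) / 2 = 3. So t = [1, 3]. Forward-check [2, 2, 5] * [1, 3]: r[0] = 2×1 = 2; r[1] = 2×3 + 2×1 = 8; r[2] = 2×3 + 5×1 = 11; r[3] = 5×3 = 15 → [2, 8, 11, 15] ✓

[1, 3]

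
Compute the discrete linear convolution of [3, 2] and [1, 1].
y[0] = 3×1 = 3; y[1] = 3×1 + 2×1 = 5; y[2] = 2×1 = 2

[3, 5, 2]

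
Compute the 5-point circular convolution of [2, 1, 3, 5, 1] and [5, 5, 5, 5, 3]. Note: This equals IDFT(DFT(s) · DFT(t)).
Either evaluate y[k] = Σ_j s[j]·t[(k-j) mod 5] directly, or use IDFT(DFT(s) · DFT(t)). y[0] = 2×5 + 1×3 + 3×5 + 5×5 + 1×5 = 58; y[1] = 2×5 + 1×5 + 3×3 + 5×5 + 1×5 = 54; y[2] = 2×5 + 1×5 + 3×5 + 5×3 + 1×5 = 50; y[3] = 2×5 + 1×5 + 3×5 + 5×5 + 1×3 = 58; y[4] = 2×3 + 1×5 + 3×5 + 5×5 + 1×5 = 56. Result: [58, 54, 50, 58, 56]

[58, 54, 50, 58, 56]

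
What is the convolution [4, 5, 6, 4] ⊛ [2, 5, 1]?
y[0] = 4×2 = 8; y[1] = 4×5 + 5×2 = 30; y[2] = 4×1 + 5×5 + 6×2 = 41; y[3] = 5×1 + 6×5 + 4×2 = 43; y[4] = 6×1 + 4×5 = 26; y[5] = 4×1 = 4

[8, 30, 41, 43, 26, 4]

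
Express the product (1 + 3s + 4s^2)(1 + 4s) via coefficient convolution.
Ascending coefficients: a = [1, 3, 4], b = [1, 4]. c[0] = 1×1 = 1; c[1] = 1×4 + 3×1 = 7; c[2] = 3×4 + 4×1 = 16; c[3] = 4×4 = 16. Result coefficients: [1, 7, 16, 16] → 1 + 7s + 16s^2 + 16s^3

1 + 7s + 16s^2 + 16s^3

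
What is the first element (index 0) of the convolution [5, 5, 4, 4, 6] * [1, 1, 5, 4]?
Use y[k] = Σ_i a[i]·b[k-i] at k=0. y[0] = 5×1 = 5

5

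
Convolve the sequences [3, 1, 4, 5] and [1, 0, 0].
y[0] = 3×1 = 3; y[1] = 3×0 + 1×1 = 1; y[2] = 3×0 + 1×0 + 4×1 = 4; y[3] = 1×0 + 4×0 + 5×1 = 5; y[4] = 4×0 + 5×0 = 0; y[5] = 5×0 = 0

[3, 1, 4, 5, 0, 0]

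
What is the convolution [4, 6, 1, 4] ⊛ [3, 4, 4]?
y[0] = 4×3 = 12; y[1] = 4×4 + 6×3 = 34; y[2] = 4×4 + 6×4 + 1×3 = 43; y[3] = 6×4 + 1×4 + 4×3 = 40; y[4] = 1×4 + 4×4 = 20; y[5] = 4×4 = 16

[12, 34, 43, 40, 20, 16]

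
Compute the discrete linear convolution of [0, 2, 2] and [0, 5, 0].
y[0] = 0×0 = 0; y[1] = 0×5 + 2×0 = 0; y[2] = 0×0 + 2×5 + 2×0 = 10; y[3] = 2×0 + 2×5 = 10; y[4] = 2×0 = 0

[0, 0, 10, 10, 0]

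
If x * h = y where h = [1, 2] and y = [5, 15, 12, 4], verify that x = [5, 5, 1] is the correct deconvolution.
Forward-compute [5, 5, 1] * [1, 2]: y[0] = 5×1 = 5; y[1] = 5×2 + 5×1 = 15; y[2] = 5×2 + 1×1 = 11; y[3] = 1×2 = 2 → [5, 15, 11, 2]. Does not match given y = [5, 15, 12, 4].

Not verified. [5, 5, 1] * [1, 2] = [5, 15, 11, 2], which differs from [5, 15, 12, 4] at index 2.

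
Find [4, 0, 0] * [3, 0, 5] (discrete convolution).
y[0] = 4×3 = 12; y[1] = 4×0 + 0×3 = 0; y[2] = 4×5 + 0×0 + 0×3 = 20; y[3] = 0×5 + 0×0 = 0; y[4] = 0×5 = 0

[12, 0, 20, 0, 0]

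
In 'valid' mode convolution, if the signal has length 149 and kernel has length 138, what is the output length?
'Valid' mode counts only positions where the kernel fully overlaps the signal: m - n + 1 = 149 - 138 + 1 = 12

12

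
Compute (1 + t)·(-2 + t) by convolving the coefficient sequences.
Ascending coefficients: a = [1, 1], b = [-2, 1]. c[0] = 1×-2 = -2; c[1] = 1×1 + 1×-2 = -1; c[2] = 1×1 = 1. Result coefficients: [-2, -1, 1] → -2 - t + t^2

-2 - t + t^2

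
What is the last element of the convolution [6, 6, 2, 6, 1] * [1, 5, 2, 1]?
Use y[k] = Σ_i a[i]·b[k-i] at k=7. y[7] = 1×1 = 1

1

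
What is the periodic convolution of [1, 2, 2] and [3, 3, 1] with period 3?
Use y[k] = Σ_j a[j]·b[(k-j) mod 3]. y[0] = 1×3 + 2×1 + 2×3 = 11; y[1] = 1×3 + 2×3 + 2×1 = 11; y[2] = 1×1 + 2×3 + 2×3 = 13. Result: [11, 11, 13]

[11, 11, 13]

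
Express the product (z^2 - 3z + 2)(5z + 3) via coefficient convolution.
Ascending coefficients: a = [2, -3, 1], b = [3, 5]. c[0] = 2×3 = 6; c[1] = 2×5 + -3×3 = 1; c[2] = -3×5 + 1×3 = -12; c[3] = 1×5 = 5. Result coefficients: [6, 1, -12, 5] → 5z^3 - 12z^2 + z + 6

5z^3 - 12z^2 + z + 6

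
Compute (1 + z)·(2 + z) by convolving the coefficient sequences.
Ascending coefficients: a = [1, 1], b = [2, 1]. c[0] = 1×2 = 2; c[1] = 1×1 + 1×2 = 3; c[2] = 1×1 = 1. Result coefficients: [2, 3, 1] → 2 + 3z + z^2

2 + 3z + z^2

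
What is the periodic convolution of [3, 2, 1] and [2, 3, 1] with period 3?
Use y[k] = Σ_j f[j]·g[(k-j) mod 3]. y[0] = 3×2 + 2×1 + 1×3 = 11; y[1] = 3×3 + 2×2 + 1×1 = 14; y[2] = 3×1 + 2×3 + 1×2 = 11. Result: [11, 14, 11]

[11, 14, 11]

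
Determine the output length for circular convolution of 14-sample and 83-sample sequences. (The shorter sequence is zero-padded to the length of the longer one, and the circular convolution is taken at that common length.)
Circular convolution (zero-padding the shorter input) has length max(m, n) = max(14, 83) = 83

83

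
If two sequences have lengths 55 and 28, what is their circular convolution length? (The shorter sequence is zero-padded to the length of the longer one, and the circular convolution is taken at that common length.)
Circular convolution (zero-padding the shorter input) has length max(m, n) = max(55, 28) = 55

55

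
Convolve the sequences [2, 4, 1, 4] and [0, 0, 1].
y[0] = 2×0 = 0; y[1] = 2×0 + 4×0 = 0; y[2] = 2×1 + 4×0 + 1×0 = 2; y[3] = 4×1 + 1×0 + 4×0 = 4; y[4] = 1×1 + 4×0 = 1; y[5] = 4×1 = 4

[0, 0, 2, 4, 1, 4]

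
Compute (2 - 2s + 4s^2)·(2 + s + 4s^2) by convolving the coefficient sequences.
Ascending coefficients: a = [2, -2, 4], b = [2, 1, 4]. c[0] = 2×2 = 4; c[1] = 2×1 + -2×2 = -2; c[2] = 2×4 + -2×1 + 4×2 = 14; c[3] = -2×4 + 4×1 = -4; c[4] = 4×4 = 16. Result coefficients: [4, -2, 14, -4, 16] → 4 - 2s + 14s^2 - 4s^3 + 16s^4

4 - 2s + 14s^2 - 4s^3 + 16s^4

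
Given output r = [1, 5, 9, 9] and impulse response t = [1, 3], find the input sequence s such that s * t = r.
Deconvolve r=[1, 5, 9, 9] by t=[1, 3]. Since t[0]=1, solve forward: s[0] = r[0] / 1 = 1; s[1] = (r[1] - 1×3) / 1 = 2; s[2] = (r[2] - 2×3) / 1 = 3. So s = [1, 2, 3]. Check by forward convolution: r[0] = 1×1 = 1; r[1] = 1×3 + 2×1 = 5; r[2] = 2×3 + 3×1 = 9; r[3] = 3×3 = 9

[1, 2, 3]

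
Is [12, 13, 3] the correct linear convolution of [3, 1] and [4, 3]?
Recompute linear convolution of [3, 1] and [4, 3]: y[0] = 3×4 = 12; y[1] = 3×3 + 1×4 = 13; y[2] = 1×3 = 3 → [12, 13, 3]. Given [12, 13, 3] matches, so answer: Yes

Yes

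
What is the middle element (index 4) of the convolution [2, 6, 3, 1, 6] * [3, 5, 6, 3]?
Use y[k] = Σ_i a[i]·b[k-i] at k=4. y[4] = 6×3 + 3×6 + 1×5 + 6×3 = 59

59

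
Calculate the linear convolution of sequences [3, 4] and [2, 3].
y[0] = 3×2 = 6; y[1] = 3×3 + 4×2 = 17; y[2] = 4×3 = 12

[6, 17, 12]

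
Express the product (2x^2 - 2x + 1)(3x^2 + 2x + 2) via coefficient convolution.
Ascending coefficients: a = [1, -2, 2], b = [2, 2, 3]. c[0] = 1×2 = 2; c[1] = 1×2 + -2×2 = -2; c[2] = 1×3 + -2×2 + 2×2 = 3; c[3] = -2×3 + 2×2 = -2; c[4] = 2×3 = 6. Result coefficients: [2, -2, 3, -2, 6] → 6x^4 - 2x^3 + 3x^2 - 2x + 2

6x^4 - 2x^3 + 3x^2 - 2x + 2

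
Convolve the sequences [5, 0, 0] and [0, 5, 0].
y[0] = 5×0 = 0; y[1] = 5×5 + 0×0 = 25; y[2] = 5×0 + 0×5 + 0×0 = 0; y[3] = 0×0 + 0×5 = 0; y[4] = 0×0 = 0

[0, 25, 0, 0, 0]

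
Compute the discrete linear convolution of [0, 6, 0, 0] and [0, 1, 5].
y[0] = 0×0 = 0; y[1] = 0×1 + 6×0 = 0; y[2] = 0×5 + 6×1 + 0×0 = 6; y[3] = 6×5 + 0×1 + 0×0 = 30; y[4] = 0×5 + 0×1 = 0; y[5] = 0×5 = 0

[0, 0, 6, 30, 0, 0]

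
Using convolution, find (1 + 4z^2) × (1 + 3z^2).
Ascending coefficients: a = [1, 0, 4], b = [1, 0, 3]. c[0] = 1×1 = 1; c[1] = 1×0 + 0×1 = 0; c[2] = 1×3 + 0×0 + 4×1 = 7; c[3] = 0×3 + 4×0 = 0; c[4] = 4×3 = 12. Result coefficients: [1, 0, 7, 0, 12] → 1 + 7z^2 + 12z^4

1 + 7z^2 + 12z^4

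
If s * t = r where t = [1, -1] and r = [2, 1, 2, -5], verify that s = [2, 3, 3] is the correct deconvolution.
Forward-compute [2, 3, 3] * [1, -1]: r[0] = 2×1 = 2; r[1] = 2×-1 + 3×1 = 1; r[2] = 3×-1 + 3×1 = 0; r[3] = 3×-1 = -3 → [2, 1, 0, -3]. Does not match given r = [2, 1, 2, -5].

Not verified. [2, 3, 3] * [1, -1] = [2, 1, 0, -3], which differs from [2, 1, 2, -5] at index 2.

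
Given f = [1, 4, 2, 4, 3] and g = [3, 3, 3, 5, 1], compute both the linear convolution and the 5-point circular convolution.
Linear: y_lin[0] = 1×3 = 3; y_lin[1] = 1×3 + 4×3 = 15; y_lin[2] = 1×3 + 4×3 + 2×3 = 21; y_lin[3] = 1×5 + 4×3 + 2×3 + 4×3 = 35; y_lin[4] = 1×1 + 4×5 + 2×3 + 4×3 + 3×3 = 48; y_lin[5] = 4×1 + 2×5 + 4×3 + 3×3 = 35; y_lin[6] = 2×1 + 4×5 + 3×3 = 31; y_lin[7] = 4×1 + 3×5 = 19; y_lin[8] = 3×1 = 3 → [3, 15, 21, 35, 48, 35, 31, 19, 3]. Circular (length 5): y[0] = 1×3 + 4×1 + 2×5 + 4×3 + 3×3 = 38; y[1] = 1×3 + 4×3 + 2×1 + 4×5 + 3×3 = 46; y[2] = 1×3 + 4×3 + 2×3 + 4×1 + 3×5 = 40; y[3] = 1×5 + 4×3 + 2×3 + 4×3 + 3×1 = 38; y[4] = 1×1 + 4×5 + 2×3 + 4×3 + 3×3 = 48 → [38, 46, 40, 38, 48]

Linear: [3, 15, 21, 35, 48, 35, 31, 19, 3], Circular: [38, 46, 40, 38, 48]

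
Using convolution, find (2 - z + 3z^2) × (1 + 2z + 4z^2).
Ascending coefficients: a = [2, -1, 3], b = [1, 2, 4]. c[0] = 2×1 = 2; c[1] = 2×2 + -1×1 = 3; c[2] = 2×4 + -1×2 + 3×1 = 9; c[3] = -1×4 + 3×2 = 2; c[4] = 3×4 = 12. Result coefficients: [2, 3, 9, 2, 12] → 2 + 3z + 9z^2 + 2z^3 + 12z^4

2 + 3z + 9z^2 + 2z^3 + 12z^4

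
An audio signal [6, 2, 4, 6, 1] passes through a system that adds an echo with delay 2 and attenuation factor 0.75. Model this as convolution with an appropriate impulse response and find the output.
Direct-path + delayed-attenuated-path model → impulse response h = [1, 0, 0.75] (1 at lag 0, 0.75 at lag 2). Output y[n] = x[n] + 0.75·x[n - 2] (with x[n] = 0 outside 0..4): y[0] = 6 + 0.75×0 = 6; y[1] = 2 + 0.75×0 = 2; y[2] = 4 + 0.75×6 = 8.5; y[3] = 6 + 0.75×2 = 7.5; y[4] = 1 + 0.75×4 = 4.0; y[5] = 0 + 0.75×6 = 4.5; y[6] = 0 + 0.75×1 = 0.75. So y = [6, 2, 8.5, 7.5, 4.0, 4.5, 0.75]

[6, 2, 8.5, 7.5, 4.0, 4.5, 0.75]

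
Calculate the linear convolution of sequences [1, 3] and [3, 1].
y[0] = 1×3 = 3; y[1] = 1×1 + 3×3 = 10; y[2] = 3×1 = 3

[3, 10, 3]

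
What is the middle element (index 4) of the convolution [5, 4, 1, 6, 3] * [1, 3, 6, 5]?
Use y[k] = Σ_i a[i]·b[k-i] at k=4. y[4] = 4×5 + 1×6 + 6×3 + 3×1 = 47

47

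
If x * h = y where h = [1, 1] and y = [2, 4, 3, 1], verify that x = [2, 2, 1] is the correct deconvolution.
Forward-compute [2, 2, 1] * [1, 1]: y[0] = 2×1 = 2; y[1] = 2×1 + 2×1 = 4; y[2] = 2×1 + 1×1 = 3; y[3] = 1×1 = 1 → [2, 4, 3, 1]. Matches given y = [2, 4, 3, 1], so verified.

Verified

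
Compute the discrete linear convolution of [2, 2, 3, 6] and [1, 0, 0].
y[0] = 2×1 = 2; y[1] = 2×0 + 2×1 = 2; y[2] = 2×0 + 2×0 + 3×1 = 3; y[3] = 2×0 + 3×0 + 6×1 = 6; y[4] = 3×0 + 6×0 = 0; y[5] = 6×0 = 0

[2, 2, 3, 6, 0, 0]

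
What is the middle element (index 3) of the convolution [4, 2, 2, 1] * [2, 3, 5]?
Use y[k] = Σ_i a[i]·b[k-i] at k=3. y[3] = 2×5 + 2×3 + 1×2 = 18

18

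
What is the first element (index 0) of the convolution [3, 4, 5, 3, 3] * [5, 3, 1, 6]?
Use y[k] = Σ_i a[i]·b[k-i] at k=0. y[0] = 3×5 = 15

15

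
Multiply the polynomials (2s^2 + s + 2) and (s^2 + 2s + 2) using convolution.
Ascending coefficients: a = [2, 1, 2], b = [2, 2, 1]. c[0] = 2×2 = 4; c[1] = 2×2 + 1×2 = 6; c[2] = 2×1 + 1×2 + 2×2 = 8; c[3] = 1×1 + 2×2 = 5; c[4] = 2×1 = 2. Result coefficients: [4, 6, 8, 5, 2] → 2s^4 + 5s^3 + 8s^2 + 6s + 4

2s^4 + 5s^3 + 8s^2 + 6s + 4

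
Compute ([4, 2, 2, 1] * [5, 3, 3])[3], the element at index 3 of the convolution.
Use y[k] = Σ_i a[i]·b[k-i] at k=3. y[3] = 2×3 + 2×3 + 1×5 = 17

17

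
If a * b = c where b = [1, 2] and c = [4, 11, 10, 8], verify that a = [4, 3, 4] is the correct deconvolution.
Forward-compute [4, 3, 4] * [1, 2]: c[0] = 4×1 = 4; c[1] = 4×2 + 3×1 = 11; c[2] = 3×2 + 4×1 = 10; c[3] = 4×2 = 8 → [4, 11, 10, 8]. Matches given c = [4, 11, 10, 8], so verified.

Verified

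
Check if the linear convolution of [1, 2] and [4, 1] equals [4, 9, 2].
Recompute linear convolution of [1, 2] and [4, 1]: y[0] = 1×4 = 4; y[1] = 1×1 + 2×4 = 9; y[2] = 2×1 = 2 → [4, 9, 2]. Given [4, 9, 2] matches, so answer: Yes

Yes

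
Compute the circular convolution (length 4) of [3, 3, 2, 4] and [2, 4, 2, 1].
Use y[k] = Σ_j u[j]·v[(k-j) mod 4]. y[0] = 3×2 + 3×1 + 2×2 + 4×4 = 29; y[1] = 3×4 + 3×2 + 2×1 + 4×2 = 28; y[2] = 3×2 + 3×4 + 2×2 + 4×1 = 26; y[3] = 3×1 + 3×2 + 2×4 + 4×2 = 25. Result: [29, 28, 26, 25]

[29, 28, 26, 25]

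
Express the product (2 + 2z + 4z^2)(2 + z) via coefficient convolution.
Ascending coefficients: a = [2, 2, 4], b = [2, 1]. c[0] = 2×2 = 4; c[1] = 2×1 + 2×2 = 6; c[2] = 2×1 + 4×2 = 10; c[3] = 4×1 = 4. Result coefficients: [4, 6, 10, 4] → 4 + 6z + 10z^2 + 4z^3

4 + 6z + 10z^2 + 4z^3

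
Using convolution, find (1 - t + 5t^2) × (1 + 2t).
Ascending coefficients: a = [1, -1, 5], b = [1, 2]. c[0] = 1×1 = 1; c[1] = 1×2 + -1×1 = 1; c[2] = -1×2 + 5×1 = 3; c[3] = 5×2 = 10. Result coefficients: [1, 1, 3, 10] → 1 + t + 3t^2 + 10t^3

1 + t + 3t^2 + 10t^3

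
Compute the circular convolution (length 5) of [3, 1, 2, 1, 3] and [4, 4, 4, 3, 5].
Use y[k] = Σ_j u[j]·v[(k-j) mod 5]. y[0] = 3×4 + 1×5 + 2×3 + 1×4 + 3×4 = 39; y[1] = 3×4 + 1×4 + 2×5 + 1×3 + 3×4 = 41; y[2] = 3×4 + 1×4 + 2×4 + 1×5 + 3×3 = 38; y[3] = 3×3 + 1×4 + 2×4 + 1×4 + 3×5 = 40; y[4] = 3×5 + 1×3 + 2×4 + 1×4 + 3×4 = 42. Result: [39, 41, 38, 40, 42]

[39, 41, 38, 40, 42]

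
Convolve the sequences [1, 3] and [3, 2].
y[0] = 1×3 = 3; y[1] = 1×2 + 3×3 = 11; y[2] = 3×2 = 6

[3, 11, 6]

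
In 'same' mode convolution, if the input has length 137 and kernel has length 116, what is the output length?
'Same' mode returns an output with the same length as the input: 137

137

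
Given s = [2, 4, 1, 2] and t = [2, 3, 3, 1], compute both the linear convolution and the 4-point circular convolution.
Linear: y_lin[0] = 2×2 = 4; y_lin[1] = 2×3 + 4×2 = 14; y_lin[2] = 2×3 + 4×3 + 1×2 = 20; y_lin[3] = 2×1 + 4×3 + 1×3 + 2×2 = 21; y_lin[4] = 4×1 + 1×3 + 2×3 = 13; y_lin[5] = 1×1 + 2×3 = 7; y_lin[6] = 2×1 = 2 → [4, 14, 20, 21, 13, 7, 2]. Circular (length 4): y[0] = 2×2 + 4×1 + 1×3 + 2×3 = 17; y[1] = 2×3 + 4×2 + 1×1 + 2×3 = 21; y[2] = 2×3 + 4×3 + 1×2 + 2×1 = 22; y[3] = 2×1 + 4×3 + 1×3 + 2×2 = 21 → [17, 21, 22, 21]

Linear: [4, 14, 20, 21, 13, 7, 2], Circular: [17, 21, 22, 21]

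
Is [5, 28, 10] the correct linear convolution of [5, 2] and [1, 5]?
Recompute linear convolution of [5, 2] and [1, 5]: y[0] = 5×1 = 5; y[1] = 5×5 + 2×1 = 27; y[2] = 2×5 = 10 → [5, 27, 10]. Compare to given [5, 28, 10]: they differ at index 1: given 28, correct 27, so answer: No

No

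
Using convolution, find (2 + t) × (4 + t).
Ascending coefficients: a = [2, 1], b = [4, 1]. c[0] = 2×4 = 8; c[1] = 2×1 + 1×4 = 6; c[2] = 1×1 = 1. Result coefficients: [8, 6, 1] → 8 + 6t + t^2

8 + 6t + t^2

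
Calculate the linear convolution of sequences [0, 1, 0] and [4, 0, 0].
y[0] = 0×4 = 0; y[1] = 0×0 + 1×4 = 4; y[2] = 0×0 + 1×0 + 0×4 = 0; y[3] = 1×0 + 0×0 = 0; y[4] = 0×0 = 0

[0, 4, 0, 0, 0]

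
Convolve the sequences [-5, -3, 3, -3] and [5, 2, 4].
y[0] = -5×5 = -25; y[1] = -5×2 + -3×5 = -25; y[2] = -5×4 + -3×2 + 3×5 = -11; y[3] = -3×4 + 3×2 + -3×5 = -21; y[4] = 3×4 + -3×2 = 6; y[5] = -3×4 = -12

[-25, -25, -11, -21, 6, -12]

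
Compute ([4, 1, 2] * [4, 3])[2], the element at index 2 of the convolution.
Use y[k] = Σ_i a[i]·b[k-i] at k=2. y[2] = 1×3 + 2×4 = 11

11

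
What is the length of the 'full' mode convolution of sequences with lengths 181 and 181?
Linear/full convolution length: m + n - 1 = 181 + 181 - 1 = 361

361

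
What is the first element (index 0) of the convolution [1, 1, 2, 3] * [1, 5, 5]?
Use y[k] = Σ_i a[i]·b[k-i] at k=0. y[0] = 1×1 = 1

1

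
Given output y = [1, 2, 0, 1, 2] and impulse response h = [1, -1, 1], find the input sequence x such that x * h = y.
Deconvolve y=[1, 2, 0, 1, 2] by h=[1, -1, 1]. Since h[0]=1, solve forward: x[0] = y[0] / 1 = 1; x[1] = (y[1] - 1×-1) / 1 = 3; x[2] = (y[2] - 3×-1 - 1×1) / 1 = 2. So x = [1, 3, 2]. Check by forward convolution: y[0] = 1×1 = 1; y[1] = 1×-1 + 3×1 = 2; y[2] = 1×1 + 3×-1 + 2×1 = 0; y[3] = 3×1 + 2×-1 = 1; y[4] = 2×1 = 2

[1, 3, 2]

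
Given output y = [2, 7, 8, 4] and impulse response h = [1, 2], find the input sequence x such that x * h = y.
Deconvolve y=[2, 7, 8, 4] by h=[1, 2]. Since h[0]=1, solve forward: x[0] = y[0] / 1 = 2; x[1] = (y[1] - 2×2) / 1 = 3; x[2] = (y[2] - 3×2) / 1 = 2. So x = [2, 3, 2]. Check by forward convolution: y[0] = 2×1 = 2; y[1] = 2×2 + 3×1 = 7; y[2] = 3×2 + 2×1 = 8; y[3] = 2×2 = 4

[2, 3, 2]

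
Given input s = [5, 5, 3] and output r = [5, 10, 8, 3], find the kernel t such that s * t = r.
Output length 4 = len(s) + len(t) - 1 ⇒ len(t) = 2. Solve t forward using t[k] = (r[k] - Σ_{i≥1} s[i]·t[k-i]) / s[0]: t[0] = r[0] / s[0] = 5 / 5 = 1; t[1] = (r[1] - 5×1) / s[0] = (10 - 5×1) / 5 = 1. So t = [1, 1]. Forward-check [5, 5, 3] * [1, 1]: r[0] = 5×1 = 5; r[1] = 5×1 + 5×1 = 10; r[2] = 5×1 + 3×1 = 8; r[3] = 3×1 = 3 → [5, 10, 8, 3] ✓

[1, 1]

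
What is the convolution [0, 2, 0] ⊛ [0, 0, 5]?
y[0] = 0×0 = 0; y[1] = 0×0 + 2×0 = 0; y[2] = 0×5 + 2×0 + 0×0 = 0; y[3] = 2×5 + 0×0 = 10; y[4] = 0×5 = 0

[0, 0, 0, 10, 0]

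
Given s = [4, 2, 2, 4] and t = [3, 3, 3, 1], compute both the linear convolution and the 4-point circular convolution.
Linear: y_lin[0] = 4×3 = 12; y_lin[1] = 4×3 + 2×3 = 18; y_lin[2] = 4×3 + 2×3 + 2×3 = 24; y_lin[3] = 4×1 + 2×3 + 2×3 + 4×3 = 28; y_lin[4] = 2×1 + 2×3 + 4×3 = 20; y_lin[5] = 2×1 + 4×3 = 14; y_lin[6] = 4×1 = 4 → [12, 18, 24, 28, 20, 14, 4]. Circular (length 4): y[0] = 4×3 + 2×1 + 2×3 + 4×3 = 32; y[1] = 4×3 + 2×3 + 2×1 + 4×3 = 32; y[2] = 4×3 + 2×3 + 2×3 + 4×1 = 28; y[3] = 4×1 + 2×3 + 2×3 + 4×3 = 28 → [32, 32, 28, 28]

Linear: [12, 18, 24, 28, 20, 14, 4], Circular: [32, 32, 28, 28]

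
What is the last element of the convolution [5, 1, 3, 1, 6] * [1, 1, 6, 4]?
Use y[k] = Σ_i a[i]·b[k-i] at k=7. y[7] = 6×4 = 24

24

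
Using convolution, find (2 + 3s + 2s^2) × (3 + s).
Ascending coefficients: a = [2, 3, 2], b = [3, 1]. c[0] = 2×3 = 6; c[1] = 2×1 + 3×3 = 11; c[2] = 3×1 + 2×3 = 9; c[3] = 2×1 = 2. Result coefficients: [6, 11, 9, 2] → 6 + 11s + 9s^2 + 2s^3

6 + 11s + 9s^2 + 2s^3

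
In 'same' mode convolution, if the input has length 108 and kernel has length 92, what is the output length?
'Same' mode returns an output with the same length as the input: 108

108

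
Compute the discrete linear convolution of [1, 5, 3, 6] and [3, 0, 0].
y[0] = 1×3 = 3; y[1] = 1×0 + 5×3 = 15; y[2] = 1×0 + 5×0 + 3×3 = 9; y[3] = 5×0 + 3×0 + 6×3 = 18; y[4] = 3×0 + 6×0 = 0; y[5] = 6×0 = 0

[3, 15, 9, 18, 0, 0]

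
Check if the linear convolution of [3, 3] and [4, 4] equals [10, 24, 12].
Recompute linear convolution of [3, 3] and [4, 4]: y[0] = 3×4 = 12; y[1] = 3×4 + 3×4 = 24; y[2] = 3×4 = 12 → [12, 24, 12]. Compare to given [10, 24, 12]: they differ at index 0: given 10, correct 12, so answer: No

No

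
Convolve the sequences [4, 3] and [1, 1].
y[0] = 4×1 = 4; y[1] = 4×1 + 3×1 = 7; y[2] = 3×1 = 3

[4, 7, 3]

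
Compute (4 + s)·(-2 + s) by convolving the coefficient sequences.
Ascending coefficients: a = [4, 1], b = [-2, 1]. c[0] = 4×-2 = -8; c[1] = 4×1 + 1×-2 = 2; c[2] = 1×1 = 1. Result coefficients: [-8, 2, 1] → -8 + 2s + s^2

-8 + 2s + s^2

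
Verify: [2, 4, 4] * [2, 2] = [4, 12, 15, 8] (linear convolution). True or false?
Recompute linear convolution of [2, 4, 4] and [2, 2]: y[0] = 2×2 = 4; y[1] = 2×2 + 4×2 = 12; y[2] = 4×2 + 4×2 = 16; y[3] = 4×2 = 8 → [4, 12, 16, 8]. Compare to given [4, 12, 15, 8]: they differ at index 2: given 15, correct 16, so answer: No

No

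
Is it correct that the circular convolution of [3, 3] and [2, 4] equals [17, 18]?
Recompute circular convolution of [3, 3] and [2, 4]: y[0] = 3×2 + 3×4 = 18; y[1] = 3×4 + 3×2 = 18 → [18, 18]. Compare to given [17, 18]: they differ at index 0: given 17, correct 18, so answer: No

No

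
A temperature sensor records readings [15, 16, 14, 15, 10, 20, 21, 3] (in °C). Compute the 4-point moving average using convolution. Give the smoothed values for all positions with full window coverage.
4-point moving average kernel = [1, 1, 1, 1]. Apply in 'valid' mode (full window coverage): avg[0] = (15 + 16 + 14 + 15) / 4 = 15.0; avg[1] = (16 + 14 + 15 + 10) / 4 = 13.75; avg[2] = (14 + 15 + 10 + 20) / 4 = 14.75; avg[3] = (15 + 10 + 20 + 21) / 4 = 16.5; avg[4] = (10 + 20 + 21 + 3) / 4 = 13.5. Smoothed values: [15.0, 13.75, 14.75, 16.5, 13.5]

[15.0, 13.75, 14.75, 16.5, 13.5]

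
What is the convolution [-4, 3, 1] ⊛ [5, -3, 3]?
y[0] = -4×5 = -20; y[1] = -4×-3 + 3×5 = 27; y[2] = -4×3 + 3×-3 + 1×5 = -16; y[3] = 3×3 + 1×-3 = 6; y[4] = 1×3 = 3

[-20, 27, -16, 6, 3]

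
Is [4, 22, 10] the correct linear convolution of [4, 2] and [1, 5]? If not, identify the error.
Recompute linear convolution of [4, 2] and [1, 5]: y[0] = 4×1 = 4; y[1] = 4×5 + 2×1 = 22; y[2] = 2×5 = 10 → [4, 22, 10]. Given [4, 22, 10] matches, so answer: Yes

Yes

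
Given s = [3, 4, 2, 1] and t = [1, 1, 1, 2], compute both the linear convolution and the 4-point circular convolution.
Linear: y_lin[0] = 3×1 = 3; y_lin[1] = 3×1 + 4×1 = 7; y_lin[2] = 3×1 + 4×1 + 2×1 = 9; y_lin[3] = 3×2 + 4×1 + 2×1 + 1×1 = 13; y_lin[4] = 4×2 + 2×1 + 1×1 = 11; y_lin[5] = 2×2 + 1×1 = 5; y_lin[6] = 1×2 = 2 → [3, 7, 9, 13, 11, 5, 2]. Circular (length 4): y[0] = 3×1 + 4×2 + 2×1 + 1×1 = 14; y[1] = 3×1 + 4×1 + 2×2 + 1×1 = 12; y[2] = 3×1 + 4×1 + 2×1 + 1×2 = 11; y[3] = 3×2 + 4×1 + 2×1 + 1×1 = 13 → [14, 12, 11, 13]

Linear: [3, 7, 9, 13, 11, 5, 2], Circular: [14, 12, 11, 13]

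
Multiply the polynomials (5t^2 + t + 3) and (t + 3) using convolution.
Ascending coefficients: a = [3, 1, 5], b = [3, 1]. c[0] = 3×3 = 9; c[1] = 3×1 + 1×3 = 6; c[2] = 1×1 + 5×3 = 16; c[3] = 5×1 = 5. Result coefficients: [9, 6, 16, 5] → 5t^3 + 16t^2 + 6t + 9

5t^3 + 16t^2 + 6t + 9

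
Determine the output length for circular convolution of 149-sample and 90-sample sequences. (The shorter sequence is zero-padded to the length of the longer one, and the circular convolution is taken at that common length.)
Circular convolution (zero-padding the shorter input) has length max(m, n) = max(149, 90) = 149

149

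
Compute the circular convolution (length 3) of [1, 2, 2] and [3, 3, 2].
Use y[k] = Σ_j s[j]·t[(k-j) mod 3]. y[0] = 1×3 + 2×2 + 2×3 = 13; y[1] = 1×3 + 2×3 + 2×2 = 13; y[2] = 1×2 + 2×3 + 2×3 = 14. Result: [13, 13, 14]

[13, 13, 14]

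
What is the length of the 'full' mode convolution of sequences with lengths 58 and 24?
Linear/full convolution length: m + n - 1 = 58 + 24 - 1 = 81

81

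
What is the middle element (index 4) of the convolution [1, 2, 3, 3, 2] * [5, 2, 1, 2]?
Use y[k] = Σ_i a[i]·b[k-i] at k=4. y[4] = 2×2 + 3×1 + 3×2 + 2×5 = 23

23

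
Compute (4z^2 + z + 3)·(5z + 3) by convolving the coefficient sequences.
Ascending coefficients: a = [3, 1, 4], b = [3, 5]. c[0] = 3×3 = 9; c[1] = 3×5 + 1×3 = 18; c[2] = 1×5 + 4×3 = 17; c[3] = 4×5 = 20. Result coefficients: [9, 18, 17, 20] → 20z^3 + 17z^2 + 18z + 9

20z^3 + 17z^2 + 18z + 9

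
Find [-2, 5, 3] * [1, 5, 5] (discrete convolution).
y[0] = -2×1 = -2; y[1] = -2×5 + 5×1 = -5; y[2] = -2×5 + 5×5 + 3×1 = 18; y[3] = 5×5 + 3×5 = 40; y[4] = 3×5 = 15

[-2, -5, 18, 40, 15]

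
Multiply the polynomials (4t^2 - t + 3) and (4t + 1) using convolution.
Ascending coefficients: a = [3, -1, 4], b = [1, 4]. c[0] = 3×1 = 3; c[1] = 3×4 + -1×1 = 11; c[2] = -1×4 + 4×1 = 0; c[3] = 4×4 = 16. Result coefficients: [3, 11, 0, 16] → 16t^3 + 11t + 3

16t^3 + 11t + 3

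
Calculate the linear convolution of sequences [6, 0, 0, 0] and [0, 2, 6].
y[0] = 6×0 = 0; y[1] = 6×2 + 0×0 = 12; y[2] = 6×6 + 0×2 + 0×0 = 36; y[3] = 0×6 + 0×2 + 0×0 = 0; y[4] = 0×6 + 0×2 = 0; y[5] = 0×6 = 0

[0, 12, 36, 0, 0, 0]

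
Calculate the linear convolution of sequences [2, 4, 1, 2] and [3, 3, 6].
y[0] = 2×3 = 6; y[1] = 2×3 + 4×3 = 18; y[2] = 2×6 + 4×3 + 1×3 = 27; y[3] = 4×6 + 1×3 + 2×3 = 33; y[4] = 1×6 + 2×3 = 12; y[5] = 2×6 = 12

[6, 18, 27, 33, 12, 12]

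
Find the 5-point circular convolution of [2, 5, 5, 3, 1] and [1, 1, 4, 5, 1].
Use y[k] = Σ_j s[j]·t[(k-j) mod 5]. y[0] = 2×1 + 5×1 + 5×5 + 3×4 + 1×1 = 45; y[1] = 2×1 + 5×1 + 5×1 + 3×5 + 1×4 = 31; y[2] = 2×4 + 5×1 + 5×1 + 3×1 + 1×5 = 26; y[3] = 2×5 + 5×4 + 5×1 + 3×1 + 1×1 = 39; y[4] = 2×1 + 5×5 + 5×4 + 3×1 + 1×1 = 51. Result: [45, 31, 26, 39, 51]

[45, 31, 26, 39, 51]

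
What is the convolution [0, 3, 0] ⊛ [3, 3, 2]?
y[0] = 0×3 = 0; y[1] = 0×3 + 3×3 = 9; y[2] = 0×2 + 3×3 + 0×3 = 9; y[3] = 3×2 + 0×3 = 6; y[4] = 0×2 = 0

[0, 9, 9, 6, 0]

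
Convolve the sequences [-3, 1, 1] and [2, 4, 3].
y[0] = -3×2 = -6; y[1] = -3×4 + 1×2 = -10; y[2] = -3×3 + 1×4 + 1×2 = -3; y[3] = 1×3 + 1×4 = 7; y[4] = 1×3 = 3

[-6, -10, -3, 7, 3]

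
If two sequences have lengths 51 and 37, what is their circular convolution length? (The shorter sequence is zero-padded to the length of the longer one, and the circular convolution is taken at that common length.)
Circular convolution (zero-padding the shorter input) has length max(m, n) = max(51, 37) = 51

51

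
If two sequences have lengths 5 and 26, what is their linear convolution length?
Linear/full convolution length: m + n - 1 = 5 + 26 - 1 = 30

30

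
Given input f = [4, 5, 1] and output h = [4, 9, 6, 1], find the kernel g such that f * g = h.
Output length 4 = len(f) + len(g) - 1 ⇒ len(g) = 2. Solve g forward using g[k] = (h[k] - Σ_{i≥1} f[i]·g[k-i]) / f[0]: g[0] = h[0] / f[0] = 4 / 4 = 1; g[1] = (h[1] - 5×1) / f[0] = (9 - 5×1) / 4 = 1. So g = [1, 1]. Forward-check [4, 5, 1] * [1, 1]: h[0] = 4×1 = 4; h[1] = 4×1 + 5×1 = 9; h[2] = 5×1 + 1×1 = 6; h[3] = 1×1 = 1 → [4, 9, 6, 1] ✓

[1, 1]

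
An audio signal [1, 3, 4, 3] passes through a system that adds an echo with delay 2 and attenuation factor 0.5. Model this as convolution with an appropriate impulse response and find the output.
Direct-path + delayed-attenuated-path model → impulse response h = [1, 0, 0.5] (1 at lag 0, 0.5 at lag 2). Output y[n] = x[n] + 0.5·x[n - 2] (with x[n] = 0 outside 0..3): y[0] = 1 + 0.5×0 = 1; y[1] = 3 + 0.5×0 = 3; y[2] = 4 + 0.5×1 = 4.5; y[3] = 3 + 0.5×3 = 4.5; y[4] = 0 + 0.5×4 = 2.0; y[5] = 0 + 0.5×3 = 1.5. So y = [1, 3, 4.5, 4.5, 2.0, 1.5]

[1, 3, 4.5, 4.5, 2.0, 1.5]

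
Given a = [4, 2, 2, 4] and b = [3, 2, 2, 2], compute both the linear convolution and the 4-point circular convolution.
Linear: y_lin[0] = 4×3 = 12; y_lin[1] = 4×2 + 2×3 = 14; y_lin[2] = 4×2 + 2×2 + 2×3 = 18; y_lin[3] = 4×2 + 2×2 + 2×2 + 4×3 = 28; y_lin[4] = 2×2 + 2×2 + 4×2 = 16; y_lin[5] = 2×2 + 4×2 = 12; y_lin[6] = 4×2 = 8 → [12, 14, 18, 28, 16, 12, 8]. Circular (length 4): y[0] = 4×3 + 2×2 + 2×2 + 4×2 = 28; y[1] = 4×2 + 2×3 + 2×2 + 4×2 = 26; y[2] = 4×2 + 2×2 + 2×3 + 4×2 = 26; y[3] = 4×2 + 2×2 + 2×2 + 4×3 = 28 → [28, 26, 26, 28]

Linear: [12, 14, 18, 28, 16, 12, 8], Circular: [28, 26, 26, 28]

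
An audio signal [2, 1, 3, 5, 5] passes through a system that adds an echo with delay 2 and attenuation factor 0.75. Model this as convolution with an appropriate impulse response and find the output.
Direct-path + delayed-attenuated-path model → impulse response h = [1, 0, 0.75] (1 at lag 0, 0.75 at lag 2). Output y[n] = x[n] + 0.75·x[n - 2] (with x[n] = 0 outside 0..4): y[0] = 2 + 0.75×0 = 2; y[1] = 1 + 0.75×0 = 1; y[2] = 3 + 0.75×2 = 4.5; y[3] = 5 + 0.75×1 = 5.75; y[4] = 5 + 0.75×3 = 7.25; y[5] = 0 + 0.75×5 = 3.75; y[6] = 0 + 0.75×5 = 3.75. So y = [2, 1, 4.5, 5.75, 7.25, 3.75, 3.75]

[2, 1, 4.5, 5.75, 7.25, 3.75, 3.75]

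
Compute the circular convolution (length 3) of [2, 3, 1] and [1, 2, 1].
Use y[k] = Σ_j s[j]·t[(k-j) mod 3]. y[0] = 2×1 + 3×1 + 1×2 = 7; y[1] = 2×2 + 3×1 + 1×1 = 8; y[2] = 2×1 + 3×2 + 1×1 = 9. Result: [7, 8, 9]

[7, 8, 9]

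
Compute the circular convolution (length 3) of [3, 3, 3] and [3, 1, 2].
Use y[k] = Σ_j a[j]·b[(k-j) mod 3]. y[0] = 3×3 + 3×2 + 3×1 = 18; y[1] = 3×1 + 3×3 + 3×2 = 18; y[2] = 3×2 + 3×1 + 3×3 = 18. Result: [18, 18, 18]

[18, 18, 18]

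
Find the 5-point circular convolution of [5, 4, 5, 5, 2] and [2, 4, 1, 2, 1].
Use y[k] = Σ_j u[j]·v[(k-j) mod 5]. y[0] = 5×2 + 4×1 + 5×2 + 5×1 + 2×4 = 37; y[1] = 5×4 + 4×2 + 5×1 + 5×2 + 2×1 = 45; y[2] = 5×1 + 4×4 + 5×2 + 5×1 + 2×2 = 40; y[3] = 5×2 + 4×1 + 5×4 + 5×2 + 2×1 = 46; y[4] = 5×1 + 4×2 + 5×1 + 5×4 + 2×2 = 42. Result: [37, 45, 40, 46, 42]

[37, 45, 40, 46, 42]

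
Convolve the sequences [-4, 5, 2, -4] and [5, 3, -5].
y[0] = -4×5 = -20; y[1] = -4×3 + 5×5 = 13; y[2] = -4×-5 + 5×3 + 2×5 = 45; y[3] = 5×-5 + 2×3 + -4×5 = -39; y[4] = 2×-5 + -4×3 = -22; y[5] = -4×-5 = 20

[-20, 13, 45, -39, -22, 20]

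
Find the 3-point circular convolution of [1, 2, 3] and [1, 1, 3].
Use y[k] = Σ_j f[j]·g[(k-j) mod 3]. y[0] = 1×1 + 2×3 + 3×1 = 10; y[1] = 1×1 + 2×1 + 3×3 = 12; y[2] = 1×3 + 2×1 + 3×1 = 8. Result: [10, 12, 8]

[10, 12, 8]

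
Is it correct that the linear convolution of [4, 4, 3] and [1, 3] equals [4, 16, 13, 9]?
Recompute linear convolution of [4, 4, 3] and [1, 3]: y[0] = 4×1 = 4; y[1] = 4×3 + 4×1 = 16; y[2] = 4×3 + 3×1 = 15; y[3] = 3×3 = 9 → [4, 16, 15, 9]. Compare to given [4, 16, 13, 9]: they differ at index 2: given 13, correct 15, so answer: No

No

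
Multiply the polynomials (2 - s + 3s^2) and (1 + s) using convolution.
Ascending coefficients: a = [2, -1, 3], b = [1, 1]. c[0] = 2×1 = 2; c[1] = 2×1 + -1×1 = 1; c[2] = -1×1 + 3×1 = 2; c[3] = 3×1 = 3. Result coefficients: [2, 1, 2, 3] → 2 + s + 2s^2 + 3s^3

2 + s + 2s^2 + 3s^3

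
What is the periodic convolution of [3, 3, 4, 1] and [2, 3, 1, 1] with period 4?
Use y[k] = Σ_j a[j]·b[(k-j) mod 4]. y[0] = 3×2 + 3×1 + 4×1 + 1×3 = 16; y[1] = 3×3 + 3×2 + 4×1 + 1×1 = 20; y[2] = 3×1 + 3×3 + 4×2 + 1×1 = 21; y[3] = 3×1 + 3×1 + 4×3 + 1×2 = 20. Result: [16, 20, 21, 20]

[16, 20, 21, 20]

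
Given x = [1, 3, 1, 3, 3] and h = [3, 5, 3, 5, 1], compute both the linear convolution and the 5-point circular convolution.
Linear: y_lin[0] = 1×3 = 3; y_lin[1] = 1×5 + 3×3 = 14; y_lin[2] = 1×3 + 3×5 + 1×3 = 21; y_lin[3] = 1×5 + 3×3 + 1×5 + 3×3 = 28; y_lin[4] = 1×1 + 3×5 + 1×3 + 3×5 + 3×3 = 43; y_lin[5] = 3×1 + 1×5 + 3×3 + 3×5 = 32; y_lin[6] = 1×1 + 3×5 + 3×3 = 25; y_lin[7] = 3×1 + 3×5 = 18; y_lin[8] = 3×1 = 3 → [3, 14, 21, 28, 43, 32, 25, 18, 3]. Circular (length 5): y[0] = 1×3 + 3×1 + 1×5 + 3×3 + 3×5 = 35; y[1] = 1×5 + 3×3 + 1×1 + 3×5 + 3×3 = 39; y[2] = 1×3 + 3×5 + 1×3 + 3×1 + 3×5 = 39; y[3] = 1×5 + 3×3 + 1×5 + 3×3 + 3×1 = 31; y[4] = 1×1 + 3×5 + 1×3 + 3×5 + 3×3 = 43 → [35, 39, 39, 31, 43]

Linear: [3, 14, 21, 28, 43, 32, 25, 18, 3], Circular: [35, 39, 39, 31, 43]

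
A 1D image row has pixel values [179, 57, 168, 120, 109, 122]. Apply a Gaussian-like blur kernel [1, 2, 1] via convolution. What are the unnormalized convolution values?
Convolve image row [179, 57, 168, 120, 109, 122] with kernel [1, 2, 1]: y[0] = 179×1 = 179; y[1] = 179×2 + 57×1 = 415; y[2] = 179×1 + 57×2 + 168×1 = 461; y[3] = 57×1 + 168×2 + 120×1 = 513; y[4] = 168×1 + 120×2 + 109×1 = 517; y[5] = 120×1 + 109×2 + 122×1 = 460; y[6] = 109×1 + 122×2 = 353; y[7] = 122×1 = 122 → [179, 415, 461, 513, 517, 460, 353, 122]. Normalization factor = sum(kernel) = 4.

[179, 415, 461, 513, 517, 460, 353, 122]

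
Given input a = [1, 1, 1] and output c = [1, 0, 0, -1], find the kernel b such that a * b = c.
Output length 4 = len(a) + len(b) - 1 ⇒ len(b) = 2. Solve b forward using b[k] = (c[k] - Σ_{i≥1} a[i]·b[k-i]) / a[0]: b[0] = c[0] / a[0] = 1 / 1 = 1; b[1] = (c[1] - 1×1) / a[0] = (0 - 1×1) / 1 = -1. So b = [1, -1]. Forward-check [1, 1, 1] * [1, -1]: c[0] = 1×1 = 1; c[1] = 1×-1 + 1×1 = 0; c[2] = 1×-1 + 1×1 = 0; c[3] = 1×-1 = -1 → [1, 0, 0, -1] ✓

[1, -1]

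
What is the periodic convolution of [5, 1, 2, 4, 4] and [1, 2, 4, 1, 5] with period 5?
Use y[k] = Σ_j s[j]·t[(k-j) mod 5]. y[0] = 5×1 + 1×5 + 2×1 + 4×4 + 4×2 = 36; y[1] = 5×2 + 1×1 + 2×5 + 4×1 + 4×4 = 41; y[2] = 5×4 + 1×2 + 2×1 + 4×5 + 4×1 = 48; y[3] = 5×1 + 1×4 + 2×2 + 4×1 + 4×5 = 37; y[4] = 5×5 + 1×1 + 2×4 + 4×2 + 4×1 = 46. Result: [36, 41, 48, 37, 46]

[36, 41, 48, 37, 46]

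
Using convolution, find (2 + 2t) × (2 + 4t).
Ascending coefficients: a = [2, 2], b = [2, 4]. c[0] = 2×2 = 4; c[1] = 2×4 + 2×2 = 12; c[2] = 2×4 = 8. Result coefficients: [4, 12, 8] → 4 + 12t + 8t^2

4 + 12t + 8t^2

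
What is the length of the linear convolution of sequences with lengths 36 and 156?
Linear/full convolution length: m + n - 1 = 36 + 156 - 1 = 191

191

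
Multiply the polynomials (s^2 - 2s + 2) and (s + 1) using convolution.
Ascending coefficients: a = [2, -2, 1], b = [1, 1]. c[0] = 2×1 = 2; c[1] = 2×1 + -2×1 = 0; c[2] = -2×1 + 1×1 = -1; c[3] = 1×1 = 1. Result coefficients: [2, 0, -1, 1] → s^3 - s^2 + 2

s^3 - s^2 + 2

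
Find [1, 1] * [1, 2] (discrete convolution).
y[0] = 1×1 = 1; y[1] = 1×2 + 1×1 = 3; y[2] = 1×2 = 2

[1, 3, 2]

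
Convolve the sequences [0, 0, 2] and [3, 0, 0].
y[0] = 0×3 = 0; y[1] = 0×0 + 0×3 = 0; y[2] = 0×0 + 0×0 + 2×3 = 6; y[3] = 0×0 + 2×0 = 0; y[4] = 2×0 = 0

[0, 0, 6, 0, 0]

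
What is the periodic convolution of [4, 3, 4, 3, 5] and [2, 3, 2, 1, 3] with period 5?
Use y[k] = Σ_j u[j]·v[(k-j) mod 5]. y[0] = 4×2 + 3×3 + 4×1 + 3×2 + 5×3 = 42; y[1] = 4×3 + 3×2 + 4×3 + 3×1 + 5×2 = 43; y[2] = 4×2 + 3×3 + 4×2 + 3×3 + 5×1 = 39; y[3] = 4×1 + 3×2 + 4×3 + 3×2 + 5×3 = 43; y[4] = 4×3 + 3×1 + 4×2 + 3×3 + 5×2 = 42. Result: [42, 43, 39, 43, 42]

[42, 43, 39, 43, 42]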